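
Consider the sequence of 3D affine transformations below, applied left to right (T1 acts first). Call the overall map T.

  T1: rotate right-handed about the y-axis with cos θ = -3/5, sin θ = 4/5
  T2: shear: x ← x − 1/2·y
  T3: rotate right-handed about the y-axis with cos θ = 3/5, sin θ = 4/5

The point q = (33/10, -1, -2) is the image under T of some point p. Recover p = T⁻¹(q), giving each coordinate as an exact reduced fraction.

p = (-3, -1, 8/5)

T1 = [-3/5 0 4/5 0; 0 1 0 0; -4/5 0 -3/5 0; 0 0 0 1]
T2·T1 = [-3/5 -1/2 4/5 0; 0 1 0 0; -4/5 0 -3/5 0; 0 0 0 1]
T3·…·T1 = [-1 -3/10 0 0; 0 1 0 0; 0 2/5 -1 0; 0 0 0 1]
det M = 1; M⁻¹ = [-1 -3/10 0 0; 0 1 0 0; 0 2/5 -1 0; 0 0 0 1]
M⁻¹ · (33/10, -1, -2)ᵀ = (-3, -1, 8/5)ᵀ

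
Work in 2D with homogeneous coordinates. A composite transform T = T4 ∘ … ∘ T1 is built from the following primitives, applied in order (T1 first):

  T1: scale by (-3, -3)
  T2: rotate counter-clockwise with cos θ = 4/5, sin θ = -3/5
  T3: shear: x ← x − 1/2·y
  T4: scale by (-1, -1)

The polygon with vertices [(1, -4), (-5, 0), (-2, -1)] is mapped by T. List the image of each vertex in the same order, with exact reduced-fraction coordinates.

T1 scale by (-3, -3): (1, -4) → (-3, 12); (-5, 0) → (15, 0); (-2, -1) → (6, 3)
T2 rotate counter-clockwise with cos θ = 4/5, sin θ = -3/5: (-3, 12) → (24/5, 57/5); (15, 0) → (12, -9); (6, 3) → (33/5, -6/5)
T3 shear: x ← x − 1/2·y: (24/5, 57/5) → (-9/10, 57/5); (12, -9) → (33/2, -9); (33/5, -6/5) → (36/5, -6/5)
T4 scale by (-1, -1): (-9/10, 57/5) → (9/10, -57/5); (33/2, -9) → (-33/2, 9); (36/5, -6/5) → (-36/5, 6/5)

image vertices: (9/10, -57/5), (-33/2, 9), (-36/5, 6/5)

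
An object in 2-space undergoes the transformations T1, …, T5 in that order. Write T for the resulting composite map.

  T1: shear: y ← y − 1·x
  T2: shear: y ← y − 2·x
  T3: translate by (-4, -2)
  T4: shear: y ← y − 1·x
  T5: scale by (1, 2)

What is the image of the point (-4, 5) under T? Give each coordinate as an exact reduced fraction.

T(p) = (-8, 46)

T1 shear: y ← y − 1·x: (-4, 5) → (-4, 9)
T2 shear: y ← y − 2·x: (-4, 9) → (-4, 17)
T3 translate by (-4, -2): (-4, 17) → (-8, 15)
T4 shear: y ← y − 1·x: (-8, 15) → (-8, 23)
T5 scale by (1, 2): (-8, 23) → (-8, 46)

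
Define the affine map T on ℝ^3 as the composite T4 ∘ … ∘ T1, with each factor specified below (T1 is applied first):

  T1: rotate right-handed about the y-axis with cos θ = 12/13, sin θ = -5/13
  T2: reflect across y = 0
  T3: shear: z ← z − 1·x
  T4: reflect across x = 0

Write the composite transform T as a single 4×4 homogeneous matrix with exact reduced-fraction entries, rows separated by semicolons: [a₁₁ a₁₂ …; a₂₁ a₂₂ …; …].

T1 = [12/13 0 -5/13 0; 0 1 0 0; 5/13 0 12/13 0; 0 0 0 1]
T2·T1 = [12/13 0 -5/13 0; 0 -1 0 0; 5/13 0 12/13 0; 0 0 0 1]
T3·…·T1 = [12/13 0 -5/13 0; 0 -1 0 0; -7/13 0 17/13 0; 0 0 0 1]
T4·…·T1 = [-12/13 0 5/13 0; 0 -1 0 0; -7/13 0 17/13 0; 0 0 0 1]

T = [-12/13 0 5/13 0; 0 -1 0 0; -7/13 0 17/13 0; 0 0 0 1]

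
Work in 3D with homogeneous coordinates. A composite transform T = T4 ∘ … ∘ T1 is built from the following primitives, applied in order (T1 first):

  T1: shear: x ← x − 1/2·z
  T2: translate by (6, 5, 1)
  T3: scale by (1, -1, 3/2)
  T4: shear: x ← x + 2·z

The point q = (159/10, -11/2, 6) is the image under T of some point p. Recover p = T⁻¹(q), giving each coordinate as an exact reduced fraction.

p = (-3/5, 1/2, 3)

T1 = [1 0 -1/2 0; 0 1 0 0; 0 0 1 0; 0 0 0 1]
T2·T1 = [1 0 -1/2 6; 0 1 0 5; 0 0 1 1; 0 0 0 1]
T3·…·T1 = [1 0 -1/2 6; 0 -1 0 -5; 0 0 3/2 3/2; 0 0 0 1]
T4·…·T1 = [1 0 5/2 9; 0 -1 0 -5; 0 0 3/2 3/2; 0 0 0 1]
det M = -3/2; M⁻¹ = [1 0 -5/3 -13/2; 0 -1 0 -5; 0 0 2/3 -1; 0 0 0 1]
M⁻¹ · (159/10, -11/2, 6)ᵀ = (-3/5, 1/2, 3)ᵀ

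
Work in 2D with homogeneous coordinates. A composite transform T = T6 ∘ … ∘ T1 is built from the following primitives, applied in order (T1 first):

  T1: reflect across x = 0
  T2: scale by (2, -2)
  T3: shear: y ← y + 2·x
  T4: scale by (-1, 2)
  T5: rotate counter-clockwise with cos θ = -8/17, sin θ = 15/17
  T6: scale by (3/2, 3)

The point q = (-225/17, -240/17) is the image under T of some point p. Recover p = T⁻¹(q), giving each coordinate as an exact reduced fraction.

T1 = [-1 0 0; 0 1 0; 0 0 1]
T2·T1 = [-2 0 0; 0 -2 0; 0 0 1]
T3·…·T1 = [-2 0 0; -4 -2 0; 0 0 1]
T4·…·T1 = [2 0 0; -8 -4 0; 0 0 1]
T5·…·T1 = [104/17 60/17 0; 94/17 32/17 0; 0 0 1]
T6·…·T1 = [156/17 90/17 0; 282/17 96/17 0; 0 0 1]
det M = -36; M⁻¹ = [-8/51 5/34 0; 47/102 -13/51 0; 0 0 1]
M⁻¹ · (-225/17, -240/17)ᵀ = (0, -5/2)ᵀ

p = (0, -5/2)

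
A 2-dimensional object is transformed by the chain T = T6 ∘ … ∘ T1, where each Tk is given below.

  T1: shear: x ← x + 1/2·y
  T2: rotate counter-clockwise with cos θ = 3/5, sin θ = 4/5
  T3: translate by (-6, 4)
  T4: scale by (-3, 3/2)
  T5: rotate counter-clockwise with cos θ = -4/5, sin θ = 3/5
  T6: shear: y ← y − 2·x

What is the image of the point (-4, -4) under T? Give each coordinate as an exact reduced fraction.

T1 shear: x ← x + 1/2·y: (-4, -4) → (-6, -4)
T2 rotate counter-clockwise with cos θ = 3/5, sin θ = 4/5: (-6, -4) → (-2/5, -36/5)
T3 translate by (-6, 4): (-2/5, -36/5) → (-32/5, -16/5)
T4 scale by (-3, 3/2): (-32/5, -16/5) → (96/5, -24/5)
T5 rotate counter-clockwise with cos θ = -4/5, sin θ = 3/5: (96/5, -24/5) → (-312/25, 384/25)
T6 shear: y ← y − 2·x: (-312/25, 384/25) → (-312/25, 1008/25)

T(p) = (-312/25, 1008/25)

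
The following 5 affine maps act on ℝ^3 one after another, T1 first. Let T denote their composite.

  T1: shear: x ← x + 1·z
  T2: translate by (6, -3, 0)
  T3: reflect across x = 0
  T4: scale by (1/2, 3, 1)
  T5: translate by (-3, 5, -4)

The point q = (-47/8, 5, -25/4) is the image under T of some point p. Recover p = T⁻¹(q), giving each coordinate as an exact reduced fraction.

T1 = [1 0 1 0; 0 1 0 0; 0 0 1 0; 0 0 0 1]
T2·T1 = [1 0 1 6; 0 1 0 -3; 0 0 1 0; 0 0 0 1]
T3·…·T1 = [-1 0 -1 -6; 0 1 0 -3; 0 0 1 0; 0 0 0 1]
T4·…·T1 = [-1/2 0 -1/2 -3; 0 3 0 -9; 0 0 1 0; 0 0 0 1]
T5·…·T1 = [-1/2 0 -1/2 -6; 0 3 0 -4; 0 0 1 -4; 0 0 0 1]
det M = -3/2; M⁻¹ = [-2 0 -1 -16; 0 1/3 0 4/3; 0 0 1 4; 0 0 0 1]
M⁻¹ · (-47/8, 5, -25/4)ᵀ = (2, 3, -9/4)ᵀ

p = (2, 3, -9/4)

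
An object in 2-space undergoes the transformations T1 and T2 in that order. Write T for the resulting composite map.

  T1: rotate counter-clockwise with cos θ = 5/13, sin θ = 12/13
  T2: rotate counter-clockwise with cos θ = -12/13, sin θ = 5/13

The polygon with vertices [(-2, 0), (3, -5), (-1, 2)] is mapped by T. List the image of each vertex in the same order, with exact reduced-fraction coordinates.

T1 rotate counter-clockwise with cos θ = 5/13, sin θ = 12/13: (-2, 0) → (-10/13, -24/13); (3, -5) → (75/13, 11/13); (-1, 2) → (-29/13, -2/13)
T2 rotate counter-clockwise with cos θ = -12/13, sin θ = 5/13: (-10/13, -24/13) → (240/169, 238/169); (75/13, 11/13) → (-955/169, 243/169); (-29/13, -2/13) → (358/169, -121/169)

image vertices: (240/169, 238/169), (-955/169, 243/169), (358/169, -121/169)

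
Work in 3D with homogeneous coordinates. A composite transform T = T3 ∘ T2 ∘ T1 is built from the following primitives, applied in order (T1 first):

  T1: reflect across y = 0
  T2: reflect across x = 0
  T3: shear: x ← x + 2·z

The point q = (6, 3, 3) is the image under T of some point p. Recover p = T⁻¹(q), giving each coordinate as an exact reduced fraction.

p = (0, -3, 3)

T1 = [1 0 0 0; 0 -1 0 0; 0 0 1 0; 0 0 0 1]
T2·T1 = [-1 0 0 0; 0 -1 0 0; 0 0 1 0; 0 0 0 1]
T3·…·T1 = [-1 0 2 0; 0 -1 0 0; 0 0 1 0; 0 0 0 1]
det M = 1; M⁻¹ = [-1 0 2 0; 0 -1 0 0; 0 0 1 0; 0 0 0 1]
M⁻¹ · (6, 3, 3)ᵀ = (0, -3, 3)ᵀ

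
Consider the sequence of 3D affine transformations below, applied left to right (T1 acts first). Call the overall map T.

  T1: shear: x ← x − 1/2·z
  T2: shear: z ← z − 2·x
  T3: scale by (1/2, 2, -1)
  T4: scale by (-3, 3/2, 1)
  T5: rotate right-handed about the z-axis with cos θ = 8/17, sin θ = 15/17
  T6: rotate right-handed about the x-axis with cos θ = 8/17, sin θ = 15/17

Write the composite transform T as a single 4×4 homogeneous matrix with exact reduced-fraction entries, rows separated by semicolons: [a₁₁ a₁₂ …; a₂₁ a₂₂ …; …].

T = [-12/17 -45/17 6/17 0; -690/289 192/289 600/289 0; -131/578 360/289 -413/1156 0; 0 0 0 1]

T1 = [1 0 -1/2 0; 0 1 0 0; 0 0 1 0; 0 0 0 1]
T2·T1 = [1 0 -1/2 0; 0 1 0 0; -2 0 2 0; 0 0 0 1]
T3·…·T1 = [1/2 0 -1/4 0; 0 2 0 0; 2 0 -2 0; 0 0 0 1]
T4·…·T1 = [-3/2 0 3/4 0; 0 3 0 0; 2 0 -2 0; 0 0 0 1]
T5·…·T1 = [-12/17 -45/17 6/17 0; -45/34 24/17 45/68 0; 2 0 -2 0; 0 0 0 1]
T6·…·T1 = [-12/17 -45/17 6/17 0; -690/289 192/289 600/289 0; -131/578 360/289 -413/1156 0; 0 0 0 1]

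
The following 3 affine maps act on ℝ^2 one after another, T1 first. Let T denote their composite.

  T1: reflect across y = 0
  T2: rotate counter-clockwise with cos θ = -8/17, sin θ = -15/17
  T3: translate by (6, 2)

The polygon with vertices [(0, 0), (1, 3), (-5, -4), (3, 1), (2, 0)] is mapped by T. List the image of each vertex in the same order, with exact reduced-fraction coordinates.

image vertices: (6, 2), (49/17, 43/17), (202/17, 77/17), (63/17, -3/17), (86/17, 4/17)

T1 reflect across y = 0: (0, 0) → (0, 0); (1, 3) → (1, -3); (-5, -4) → (-5, 4); (3, 1) → (3, -1); (2, 0) → (2, 0)
T2 rotate counter-clockwise with cos θ = -8/17, sin θ = -15/17: (0, 0) → (0, 0); (1, -3) → (-53/17, 9/17); (-5, 4) → (100/17, 43/17); (3, -1) → (-39/17, -37/17); (2, 0) → (-16/17, -30/17)
T3 translate by (6, 2): (0, 0) → (6, 2); (-53/17, 9/17) → (49/17, 43/17); (100/17, 43/17) → (202/17, 77/17); (-39/17, -37/17) → (63/17, -3/17); (-16/17, -30/17) → (86/17, 4/17)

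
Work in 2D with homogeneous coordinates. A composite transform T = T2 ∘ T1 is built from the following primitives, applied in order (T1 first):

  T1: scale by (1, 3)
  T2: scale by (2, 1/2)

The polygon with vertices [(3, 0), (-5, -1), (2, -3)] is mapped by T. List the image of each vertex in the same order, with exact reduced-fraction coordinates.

T1 scale by (1, 3): (3, 0) → (3, 0); (-5, -1) → (-5, -3); (2, -3) → (2, -9)
T2 scale by (2, 1/2): (3, 0) → (6, 0); (-5, -3) → (-10, -3/2); (2, -9) → (4, -9/2)

image vertices: (6, 0), (-10, -3/2), (4, -9/2)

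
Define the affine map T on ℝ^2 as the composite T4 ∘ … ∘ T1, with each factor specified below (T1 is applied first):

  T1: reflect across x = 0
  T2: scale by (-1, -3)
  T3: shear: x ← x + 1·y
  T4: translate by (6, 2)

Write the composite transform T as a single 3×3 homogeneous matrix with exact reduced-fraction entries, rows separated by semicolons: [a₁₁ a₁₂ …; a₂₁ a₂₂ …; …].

T = [1 -3 6; 0 -3 2; 0 0 1]

T1 = [-1 0 0; 0 1 0; 0 0 1]
T2·T1 = [1 0 0; 0 -3 0; 0 0 1]
T3·…·T1 = [1 -3 0; 0 -3 0; 0 0 1]
T4·…·T1 = [1 -3 6; 0 -3 2; 0 0 1]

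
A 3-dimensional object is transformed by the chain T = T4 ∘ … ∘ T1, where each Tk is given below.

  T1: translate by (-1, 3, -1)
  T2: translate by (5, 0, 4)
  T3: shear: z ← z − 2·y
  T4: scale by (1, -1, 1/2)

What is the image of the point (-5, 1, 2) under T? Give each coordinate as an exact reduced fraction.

T1 translate by (-1, 3, -1): (-5, 1, 2) → (-6, 4, 1)
T2 translate by (5, 0, 4): (-6, 4, 1) → (-1, 4, 5)
T3 shear: z ← z − 2·y: (-1, 4, 5) → (-1, 4, -3)
T4 scale by (1, -1, 1/2): (-1, 4, -3) → (-1, -4, -3/2)

T(p) = (-1, -4, -3/2)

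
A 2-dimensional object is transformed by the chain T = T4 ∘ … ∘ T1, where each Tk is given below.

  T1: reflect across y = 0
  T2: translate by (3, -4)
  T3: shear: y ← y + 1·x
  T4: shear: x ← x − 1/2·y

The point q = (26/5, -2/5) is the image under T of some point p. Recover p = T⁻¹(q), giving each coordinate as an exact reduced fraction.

p = (2, 7/5)

T1 = [1 0 0; 0 -1 0; 0 0 1]
T2·T1 = [1 0 3; 0 -1 -4; 0 0 1]
T3·…·T1 = [1 0 3; 1 -1 -1; 0 0 1]
T4·…·T1 = [1/2 1/2 7/2; 1 -1 -1; 0 0 1]
det M = -1; M⁻¹ = [1 1/2 -3; 1 -1/2 -4; 0 0 1]
M⁻¹ · (26/5, -2/5)ᵀ = (2, 7/5)ᵀ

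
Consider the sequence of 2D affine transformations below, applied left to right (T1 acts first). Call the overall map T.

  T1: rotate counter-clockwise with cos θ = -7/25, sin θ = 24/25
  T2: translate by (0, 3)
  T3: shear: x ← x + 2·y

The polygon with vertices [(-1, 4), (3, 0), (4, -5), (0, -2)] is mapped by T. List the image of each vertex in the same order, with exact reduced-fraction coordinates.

image vertices: (-43/25, 23/25), (273/25, 147/25), (504/25, 206/25), (226/25, 89/25)

T1 rotate counter-clockwise with cos θ = -7/25, sin θ = 24/25: (-1, 4) → (-89/25, -52/25); (3, 0) → (-21/25, 72/25); (4, -5) → (92/25, 131/25); (0, -2) → (48/25, 14/25)
T2 translate by (0, 3): (-89/25, -52/25) → (-89/25, 23/25); (-21/25, 72/25) → (-21/25, 147/25); (92/25, 131/25) → (92/25, 206/25); (48/25, 14/25) → (48/25, 89/25)
T3 shear: x ← x + 2·y: (-89/25, 23/25) → (-43/25, 23/25); (-21/25, 147/25) → (273/25, 147/25); (92/25, 206/25) → (504/25, 206/25); (48/25, 89/25) → (226/25, 89/25)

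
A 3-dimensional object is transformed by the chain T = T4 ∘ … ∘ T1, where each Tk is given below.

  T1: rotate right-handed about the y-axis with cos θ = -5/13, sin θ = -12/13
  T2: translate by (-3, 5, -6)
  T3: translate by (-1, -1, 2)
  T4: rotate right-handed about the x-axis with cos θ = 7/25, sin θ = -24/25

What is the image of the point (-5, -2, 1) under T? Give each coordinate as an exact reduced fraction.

T(p) = (-3, -202/25, -111/25)

T1 rotate right-handed about the y-axis with cos θ = -5/13, sin θ = -12/13: (-5, -2, 1) → (1, -2, -5)
T2 translate by (-3, 5, -6): (1, -2, -5) → (-2, 3, -11)
T3 translate by (-1, -1, 2): (-2, 3, -11) → (-3, 2, -9)
T4 rotate right-handed about the x-axis with cos θ = 7/25, sin θ = -24/25: (-3, 2, -9) → (-3, -202/25, -111/25)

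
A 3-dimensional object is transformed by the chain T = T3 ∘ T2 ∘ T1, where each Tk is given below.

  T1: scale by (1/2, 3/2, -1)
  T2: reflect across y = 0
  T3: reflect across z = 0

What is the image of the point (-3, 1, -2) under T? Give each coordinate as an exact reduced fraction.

T(p) = (-3/2, -3/2, -2)

T1 scale by (1/2, 3/2, -1): (-3, 1, -2) → (-3/2, 3/2, 2)
T2 reflect across y = 0: (-3/2, 3/2, 2) → (-3/2, -3/2, 2)
T3 reflect across z = 0: (-3/2, -3/2, 2) → (-3/2, -3/2, -2)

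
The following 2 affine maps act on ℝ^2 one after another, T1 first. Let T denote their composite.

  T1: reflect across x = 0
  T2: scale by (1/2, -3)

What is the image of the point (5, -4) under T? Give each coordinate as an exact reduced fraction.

T(p) = (-5/2, 12)

T1 reflect across x = 0: (5, -4) → (-5, -4)
T2 scale by (1/2, -3): (-5, -4) → (-5/2, 12)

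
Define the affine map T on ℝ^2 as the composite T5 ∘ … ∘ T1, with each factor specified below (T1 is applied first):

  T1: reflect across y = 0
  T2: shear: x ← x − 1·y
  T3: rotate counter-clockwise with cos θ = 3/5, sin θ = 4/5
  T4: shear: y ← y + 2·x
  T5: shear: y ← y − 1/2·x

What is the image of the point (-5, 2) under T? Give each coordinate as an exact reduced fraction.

T1 reflect across y = 0: (-5, 2) → (-5, -2)
T2 shear: x ← x − 1·y: (-5, -2) → (-3, -2)
T3 rotate counter-clockwise with cos θ = 3/5, sin θ = 4/5: (-3, -2) → (-1/5, -18/5)
T4 shear: y ← y + 2·x: (-1/5, -18/5) → (-1/5, -4)
T5 shear: y ← y − 1/2·x: (-1/5, -4) → (-1/5, -39/10)

T(p) = (-1/5, -39/10)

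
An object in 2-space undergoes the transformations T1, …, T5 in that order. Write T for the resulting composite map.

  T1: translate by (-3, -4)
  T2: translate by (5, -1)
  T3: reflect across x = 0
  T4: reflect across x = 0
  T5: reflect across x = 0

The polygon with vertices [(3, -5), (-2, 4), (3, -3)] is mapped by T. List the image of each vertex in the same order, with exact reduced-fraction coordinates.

image vertices: (-5, -10), (0, -1), (-5, -8)

T1 translate by (-3, -4): (3, -5) → (0, -9); (-2, 4) → (-5, 0); (3, -3) → (0, -7)
T2 translate by (5, -1): (0, -9) → (5, -10); (-5, 0) → (0, -1); (0, -7) → (5, -8)
T3 reflect across x = 0: (5, -10) → (-5, -10); (0, -1) → (0, -1); (5, -8) → (-5, -8)
T4 reflect across x = 0: (-5, -10) → (5, -10); (0, -1) → (0, -1); (-5, -8) → (5, -8)
T5 reflect across x = 0: (5, -10) → (-5, -10); (0, -1) → (0, -1); (5, -8) → (-5, -8)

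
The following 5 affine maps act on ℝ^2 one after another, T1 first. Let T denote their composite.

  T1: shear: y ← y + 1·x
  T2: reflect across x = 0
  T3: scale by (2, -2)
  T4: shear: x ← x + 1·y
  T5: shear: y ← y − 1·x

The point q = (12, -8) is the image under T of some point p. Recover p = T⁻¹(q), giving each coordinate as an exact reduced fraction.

p = (-4, 2)

T1 = [1 0 0; 1 1 0; 0 0 1]
T2·T1 = [-1 0 0; 1 1 0; 0 0 1]
T3·…·T1 = [-2 0 0; -2 -2 0; 0 0 1]
T4·…·T1 = [-4 -2 0; -2 -2 0; 0 0 1]
T5·…·T1 = [-4 -2 0; 2 0 0; 0 0 1]
det M = 4; M⁻¹ = [0 1/2 0; -1/2 -1 0; 0 0 1]
M⁻¹ · (12, -8)ᵀ = (-4, 2)ᵀ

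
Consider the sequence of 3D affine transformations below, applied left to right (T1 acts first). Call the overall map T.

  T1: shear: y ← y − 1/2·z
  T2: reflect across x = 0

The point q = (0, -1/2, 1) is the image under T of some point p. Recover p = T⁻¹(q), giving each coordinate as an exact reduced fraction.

T1 = [1 0 0 0; 0 1 -1/2 0; 0 0 1 0; 0 0 0 1]
T2·T1 = [-1 0 0 0; 0 1 -1/2 0; 0 0 1 0; 0 0 0 1]
det M = -1; M⁻¹ = [-1 0 0 0; 0 1 1/2 0; 0 0 1 0; 0 0 0 1]
M⁻¹ · (0, -1/2, 1)ᵀ = (0, 0, 1)ᵀ

p = (0, 0, 1)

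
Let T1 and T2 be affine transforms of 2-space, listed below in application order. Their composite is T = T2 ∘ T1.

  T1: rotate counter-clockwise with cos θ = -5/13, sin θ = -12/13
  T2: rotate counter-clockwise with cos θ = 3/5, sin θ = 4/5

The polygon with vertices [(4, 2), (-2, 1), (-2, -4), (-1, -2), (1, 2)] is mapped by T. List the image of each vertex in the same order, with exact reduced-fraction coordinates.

image vertices: (244/65, -158/65), (-2/13, 29/13), (-58/13, -4/13), (-29/13, -2/13), (29/13, 2/13)

T1 rotate counter-clockwise with cos θ = -5/13, sin θ = -12/13: (4, 2) → (4/13, -58/13); (-2, 1) → (22/13, 19/13); (-2, -4) → (-38/13, 44/13); (-1, -2) → (-19/13, 22/13); (1, 2) → (19/13, -22/13)
T2 rotate counter-clockwise with cos θ = 3/5, sin θ = 4/5: (4/13, -58/13) → (244/65, -158/65); (22/13, 19/13) → (-2/13, 29/13); (-38/13, 44/13) → (-58/13, -4/13); (-19/13, 22/13) → (-29/13, -2/13); (19/13, -22/13) → (29/13, 2/13)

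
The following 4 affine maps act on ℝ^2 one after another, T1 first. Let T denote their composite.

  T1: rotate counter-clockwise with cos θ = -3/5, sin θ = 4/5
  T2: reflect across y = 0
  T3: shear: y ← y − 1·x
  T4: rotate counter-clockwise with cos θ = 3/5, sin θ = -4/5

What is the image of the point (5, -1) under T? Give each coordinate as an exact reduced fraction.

T1 rotate counter-clockwise with cos θ = -3/5, sin θ = 4/5: (5, -1) → (-11/5, 23/5)
T2 reflect across y = 0: (-11/5, 23/5) → (-11/5, -23/5)
T3 shear: y ← y − 1·x: (-11/5, -23/5) → (-11/5, -12/5)
T4 rotate counter-clockwise with cos θ = 3/5, sin θ = -4/5: (-11/5, -12/5) → (-81/25, 8/25)

T(p) = (-81/25, 8/25)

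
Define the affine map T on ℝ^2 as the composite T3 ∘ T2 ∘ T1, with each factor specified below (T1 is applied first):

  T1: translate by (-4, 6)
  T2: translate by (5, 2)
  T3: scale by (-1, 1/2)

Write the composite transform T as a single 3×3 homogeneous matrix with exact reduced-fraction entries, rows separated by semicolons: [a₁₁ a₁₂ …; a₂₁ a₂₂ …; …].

T = [-1 0 -1; 0 1/2 4; 0 0 1]

T1 = [1 0 -4; 0 1 6; 0 0 1]
T2·T1 = [1 0 1; 0 1 8; 0 0 1]
T3·…·T1 = [-1 0 -1; 0 1/2 4; 0 0 1]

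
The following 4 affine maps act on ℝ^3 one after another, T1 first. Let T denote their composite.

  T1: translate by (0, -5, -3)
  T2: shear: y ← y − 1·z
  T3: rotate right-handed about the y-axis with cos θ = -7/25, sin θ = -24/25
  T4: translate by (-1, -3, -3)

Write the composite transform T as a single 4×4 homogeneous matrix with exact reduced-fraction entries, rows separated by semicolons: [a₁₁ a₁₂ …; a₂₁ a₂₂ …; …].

T1 = [1 0 0 0; 0 1 0 -5; 0 0 1 -3; 0 0 0 1]
T2·T1 = [1 0 0 0; 0 1 -1 -2; 0 0 1 -3; 0 0 0 1]
T3·…·T1 = [-7/25 0 -24/25 72/25; 0 1 -1 -2; 24/25 0 -7/25 21/25; 0 0 0 1]
T4·…·T1 = [-7/25 0 -24/25 47/25; 0 1 -1 -5; 24/25 0 -7/25 -54/25; 0 0 0 1]

T = [-7/25 0 -24/25 47/25; 0 1 -1 -5; 24/25 0 -7/25 -54/25; 0 0 0 1]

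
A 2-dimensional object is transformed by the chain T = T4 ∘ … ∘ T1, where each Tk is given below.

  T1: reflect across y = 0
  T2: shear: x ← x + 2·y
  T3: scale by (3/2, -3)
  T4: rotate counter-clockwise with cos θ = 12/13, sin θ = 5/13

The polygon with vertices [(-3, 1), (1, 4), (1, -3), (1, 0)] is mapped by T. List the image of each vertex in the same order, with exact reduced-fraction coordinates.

image vertices: (-105/13, -3/26), (-186/13, 183/26), (171/13, -111/26), (18/13, 15/26)

T1 reflect across y = 0: (-3, 1) → (-3, -1); (1, 4) → (1, -4); (1, -3) → (1, 3); (1, 0) → (1, 0)
T2 shear: x ← x + 2·y: (-3, -1) → (-5, -1); (1, -4) → (-7, -4); (1, 3) → (7, 3); (1, 0) → (1, 0)
T3 scale by (3/2, -3): (-5, -1) → (-15/2, 3); (-7, -4) → (-21/2, 12); (7, 3) → (21/2, -9); (1, 0) → (3/2, 0)
T4 rotate counter-clockwise with cos θ = 12/13, sin θ = 5/13: (-15/2, 3) → (-105/13, -3/26); (-21/2, 12) → (-186/13, 183/26); (21/2, -9) → (171/13, -111/26); (3/2, 0) → (18/13, 15/26)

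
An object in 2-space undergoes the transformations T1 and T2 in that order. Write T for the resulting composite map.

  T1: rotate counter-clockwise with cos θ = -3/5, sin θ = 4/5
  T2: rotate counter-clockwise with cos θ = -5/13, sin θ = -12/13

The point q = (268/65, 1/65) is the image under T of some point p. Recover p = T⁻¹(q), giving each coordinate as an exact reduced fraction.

T1 = [-3/5 -4/5 0; 4/5 -3/5 0; 0 0 1]
T2·T1 = [63/65 -16/65 0; 16/65 63/65 0; 0 0 1]
det M = 1; M⁻¹ = [63/65 16/65 0; -16/65 63/65 0; 0 0 1]
M⁻¹ · (268/65, 1/65)ᵀ = (4, -1)ᵀ

p = (4, -1)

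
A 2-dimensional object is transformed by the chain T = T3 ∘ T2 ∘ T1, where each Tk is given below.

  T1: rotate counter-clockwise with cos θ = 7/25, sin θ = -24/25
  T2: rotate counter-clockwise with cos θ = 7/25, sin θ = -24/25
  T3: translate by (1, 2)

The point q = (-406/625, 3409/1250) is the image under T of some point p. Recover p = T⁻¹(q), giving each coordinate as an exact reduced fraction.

p = (1, -3/2)

T1 = [7/25 24/25 0; -24/25 7/25 0; 0 0 1]
T2·T1 = [-527/625 336/625 0; -336/625 -527/625 0; 0 0 1]
T3·…·T1 = [-527/625 336/625 1; -336/625 -527/625 2; 0 0 1]
det M = 1; M⁻¹ = [-527/625 -336/625 1199/625; 336/625 -527/625 718/625; 0 0 1]
M⁻¹ · (-406/625, 3409/1250)ᵀ = (1, -3/2)ᵀ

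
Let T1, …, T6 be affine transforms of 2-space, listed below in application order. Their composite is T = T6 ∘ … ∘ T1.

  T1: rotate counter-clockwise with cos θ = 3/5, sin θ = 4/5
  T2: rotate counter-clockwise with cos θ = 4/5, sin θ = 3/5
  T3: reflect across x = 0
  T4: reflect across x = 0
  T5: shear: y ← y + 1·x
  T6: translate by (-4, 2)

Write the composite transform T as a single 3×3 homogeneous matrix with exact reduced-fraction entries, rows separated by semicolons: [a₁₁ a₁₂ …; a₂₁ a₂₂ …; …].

T = [0 -1 -4; 1 -1 2; 0 0 1]

T1 = [3/5 -4/5 0; 4/5 3/5 0; 0 0 1]
T2·T1 = [0 -1 0; 1 0 0; 0 0 1]
T3·…·T1 = [0 1 0; 1 0 0; 0 0 1]
T4·…·T1 = [0 -1 0; 1 0 0; 0 0 1]
T5·…·T1 = [0 -1 0; 1 -1 0; 0 0 1]
T6·…·T1 = [0 -1 -4; 1 -1 2; 0 0 1]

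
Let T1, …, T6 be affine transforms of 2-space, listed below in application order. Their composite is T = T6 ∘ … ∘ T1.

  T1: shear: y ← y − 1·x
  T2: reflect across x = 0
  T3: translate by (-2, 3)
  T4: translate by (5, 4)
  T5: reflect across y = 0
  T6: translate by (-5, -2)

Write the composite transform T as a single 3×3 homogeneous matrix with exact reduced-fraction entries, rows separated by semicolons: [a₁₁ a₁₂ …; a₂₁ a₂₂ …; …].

T1 = [1 0 0; -1 1 0; 0 0 1]
T2·T1 = [-1 0 0; -1 1 0; 0 0 1]
T3·…·T1 = [-1 0 -2; -1 1 3; 0 0 1]
T4·…·T1 = [-1 0 3; -1 1 7; 0 0 1]
T5·…·T1 = [-1 0 3; 1 -1 -7; 0 0 1]
T6·…·T1 = [-1 0 -2; 1 -1 -9; 0 0 1]

T = [-1 0 -2; 1 -1 -9; 0 0 1]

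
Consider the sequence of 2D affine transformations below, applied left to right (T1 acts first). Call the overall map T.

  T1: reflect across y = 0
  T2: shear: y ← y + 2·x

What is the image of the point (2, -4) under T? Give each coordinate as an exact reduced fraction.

T1 reflect across y = 0: (2, -4) → (2, 4)
T2 shear: y ← y + 2·x: (2, 4) → (2, 8)

T(p) = (2, 8)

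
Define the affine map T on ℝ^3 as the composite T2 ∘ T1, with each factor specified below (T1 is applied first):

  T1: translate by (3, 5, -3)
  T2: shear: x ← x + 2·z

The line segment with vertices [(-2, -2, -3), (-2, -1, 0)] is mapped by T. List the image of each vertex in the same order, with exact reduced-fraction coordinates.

T1 translate by (3, 5, -3): (-2, -2, -3) → (1, 3, -6); (-2, -1, 0) → (1, 4, -3)
T2 shear: x ← x + 2·z: (1, 3, -6) → (-11, 3, -6); (1, 4, -3) → (-5, 4, -3)

image vertices: (-11, 3, -6), (-5, 4, -3)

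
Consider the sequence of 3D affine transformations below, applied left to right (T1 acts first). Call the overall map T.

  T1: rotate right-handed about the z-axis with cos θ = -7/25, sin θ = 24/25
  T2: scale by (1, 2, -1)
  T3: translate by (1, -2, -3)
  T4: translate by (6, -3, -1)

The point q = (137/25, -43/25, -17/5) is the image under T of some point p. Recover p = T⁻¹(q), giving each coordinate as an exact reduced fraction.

p = (2, 1, -3/5)

T1 = [-7/25 -24/25 0 0; 24/25 -7/25 0 0; 0 0 1 0; 0 0 0 1]
T2·T1 = [-7/25 -24/25 0 0; 48/25 -14/25 0 0; 0 0 -1 0; 0 0 0 1]
T3·…·T1 = [-7/25 -24/25 0 1; 48/25 -14/25 0 -2; 0 0 -1 -3; 0 0 0 1]
T4·…·T1 = [-7/25 -24/25 0 7; 48/25 -14/25 0 -5; 0 0 -1 -4; 0 0 0 1]
det M = -2; M⁻¹ = [-7/25 12/25 0 109/25; -24/25 -7/50 0 301/50; 0 0 -1 -4; 0 0 0 1]
M⁻¹ · (137/25, -43/25, -17/5)ᵀ = (2, 1, -3/5)ᵀ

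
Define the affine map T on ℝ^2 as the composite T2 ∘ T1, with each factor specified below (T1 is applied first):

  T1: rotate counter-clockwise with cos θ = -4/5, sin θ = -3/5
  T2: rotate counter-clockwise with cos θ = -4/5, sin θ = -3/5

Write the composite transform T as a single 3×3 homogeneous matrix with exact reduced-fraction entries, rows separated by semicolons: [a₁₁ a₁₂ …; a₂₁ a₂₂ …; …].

T1 = [-4/5 3/5 0; -3/5 -4/5 0; 0 0 1]
T2·T1 = [7/25 -24/25 0; 24/25 7/25 0; 0 0 1]

T = [7/25 -24/25 0; 24/25 7/25 0; 0 0 1]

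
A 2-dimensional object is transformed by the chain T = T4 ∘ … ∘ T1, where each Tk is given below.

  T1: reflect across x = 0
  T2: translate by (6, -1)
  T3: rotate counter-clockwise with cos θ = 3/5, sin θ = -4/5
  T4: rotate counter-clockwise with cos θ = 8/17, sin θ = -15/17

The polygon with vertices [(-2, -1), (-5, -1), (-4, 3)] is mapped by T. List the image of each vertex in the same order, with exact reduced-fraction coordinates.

T1 reflect across x = 0: (-2, -1) → (2, -1); (-5, -1) → (5, -1); (-4, 3) → (4, 3)
T2 translate by (6, -1): (2, -1) → (8, -2); (5, -1) → (11, -2); (4, 3) → (10, 2)
T3 rotate counter-clockwise with cos θ = 3/5, sin θ = -4/5: (8, -2) → (16/5, -38/5); (11, -2) → (5, -10); (10, 2) → (38/5, -34/5)
T4 rotate counter-clockwise with cos θ = 8/17, sin θ = -15/17: (16/5, -38/5) → (-26/5, -32/5); (5, -10) → (-110/17, -155/17); (38/5, -34/5) → (-206/85, -842/85)

image vertices: (-26/5, -32/5), (-110/17, -155/17), (-206/85, -842/85)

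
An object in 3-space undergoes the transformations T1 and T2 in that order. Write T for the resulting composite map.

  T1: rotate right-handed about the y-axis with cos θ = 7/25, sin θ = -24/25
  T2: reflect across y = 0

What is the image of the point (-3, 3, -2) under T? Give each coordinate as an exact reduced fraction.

T(p) = (27/25, -3, -86/25)

T1 rotate right-handed about the y-axis with cos θ = 7/25, sin θ = -24/25: (-3, 3, -2) → (27/25, 3, -86/25)
T2 reflect across y = 0: (27/25, 3, -86/25) → (27/25, -3, -86/25)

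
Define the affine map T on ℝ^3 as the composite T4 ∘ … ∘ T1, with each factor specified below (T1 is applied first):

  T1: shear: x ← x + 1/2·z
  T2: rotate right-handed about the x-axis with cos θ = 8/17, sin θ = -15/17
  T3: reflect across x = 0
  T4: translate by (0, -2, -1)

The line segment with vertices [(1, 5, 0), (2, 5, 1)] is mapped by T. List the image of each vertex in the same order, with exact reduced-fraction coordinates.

image vertices: (-1, 6/17, -92/17), (-5/2, 21/17, -84/17)

T1 shear: x ← x + 1/2·z: (1, 5, 0) → (1, 5, 0); (2, 5, 1) → (5/2, 5, 1)
T2 rotate right-handed about the x-axis with cos θ = 8/17, sin θ = -15/17: (1, 5, 0) → (1, 40/17, -75/17); (5/2, 5, 1) → (5/2, 55/17, -67/17)
T3 reflect across x = 0: (1, 40/17, -75/17) → (-1, 40/17, -75/17); (5/2, 55/17, -67/17) → (-5/2, 55/17, -67/17)
T4 translate by (0, -2, -1): (-1, 40/17, -75/17) → (-1, 6/17, -92/17); (-5/2, 55/17, -67/17) → (-5/2, 21/17, -84/17)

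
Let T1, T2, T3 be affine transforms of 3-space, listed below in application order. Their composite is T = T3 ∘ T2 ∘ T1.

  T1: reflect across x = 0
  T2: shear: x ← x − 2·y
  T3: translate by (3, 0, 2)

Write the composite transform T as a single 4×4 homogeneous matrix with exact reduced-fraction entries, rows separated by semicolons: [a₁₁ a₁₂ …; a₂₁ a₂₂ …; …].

T = [-1 -2 0 3; 0 1 0 0; 0 0 1 2; 0 0 0 1]

T1 = [-1 0 0 0; 0 1 0 0; 0 0 1 0; 0 0 0 1]
T2·T1 = [-1 -2 0 0; 0 1 0 0; 0 0 1 0; 0 0 0 1]
T3·…·T1 = [-1 -2 0 3; 0 1 0 0; 0 0 1 2; 0 0 0 1]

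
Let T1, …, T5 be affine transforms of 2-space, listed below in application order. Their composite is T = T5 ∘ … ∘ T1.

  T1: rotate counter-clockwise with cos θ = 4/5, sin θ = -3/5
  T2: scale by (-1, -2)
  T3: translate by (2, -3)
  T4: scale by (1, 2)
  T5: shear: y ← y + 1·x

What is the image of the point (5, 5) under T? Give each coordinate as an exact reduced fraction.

T(p) = (-5, -15)

T1 rotate counter-clockwise with cos θ = 4/5, sin θ = -3/5: (5, 5) → (7, 1)
T2 scale by (-1, -2): (7, 1) → (-7, -2)
T3 translate by (2, -3): (-7, -2) → (-5, -5)
T4 scale by (1, 2): (-5, -5) → (-5, -10)
T5 shear: y ← y + 1·x: (-5, -10) → (-5, -15)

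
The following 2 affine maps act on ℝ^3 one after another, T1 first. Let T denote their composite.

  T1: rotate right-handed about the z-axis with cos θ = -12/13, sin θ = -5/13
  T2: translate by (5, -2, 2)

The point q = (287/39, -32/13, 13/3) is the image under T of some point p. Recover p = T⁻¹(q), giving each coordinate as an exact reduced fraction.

T1 = [-12/13 5/13 0 0; -5/13 -12/13 0 0; 0 0 1 0; 0 0 0 1]
T2·T1 = [-12/13 5/13 0 5; -5/13 -12/13 0 -2; 0 0 1 2; 0 0 0 1]
det M = 1; M⁻¹ = [-12/13 -5/13 0 50/13; 5/13 -12/13 0 -49/13; 0 0 1 -2; 0 0 0 1]
M⁻¹ · (287/39, -32/13, 13/3)ᵀ = (-2, 4/3, 7/3)ᵀ

p = (-2, 4/3, 7/3)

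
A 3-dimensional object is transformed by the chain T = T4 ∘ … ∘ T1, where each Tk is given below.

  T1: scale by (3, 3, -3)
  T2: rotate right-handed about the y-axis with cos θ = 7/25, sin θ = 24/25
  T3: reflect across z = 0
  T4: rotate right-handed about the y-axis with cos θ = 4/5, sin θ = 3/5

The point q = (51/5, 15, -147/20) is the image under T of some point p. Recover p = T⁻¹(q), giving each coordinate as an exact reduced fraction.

p = (5/4, 5, -4)

T1 = [3 0 0 0; 0 3 0 0; 0 0 -3 0; 0 0 0 1]
T2·T1 = [21/25 0 -72/25 0; 0 3 0 0; -72/25 0 -21/25 0; 0 0 0 1]
T3·…·T1 = [21/25 0 -72/25 0; 0 3 0 0; 72/25 0 21/25 0; 0 0 0 1]
T4·…·T1 = [12/5 0 -9/5 0; 0 3 0 0; 9/5 0 12/5 0; 0 0 0 1]
det M = 27; M⁻¹ = [4/15 0 1/5 0; 0 1/3 0 0; -1/5 0 4/15 0; 0 0 0 1]
M⁻¹ · (51/5, 15, -147/20)ᵀ = (5/4, 5, -4)ᵀ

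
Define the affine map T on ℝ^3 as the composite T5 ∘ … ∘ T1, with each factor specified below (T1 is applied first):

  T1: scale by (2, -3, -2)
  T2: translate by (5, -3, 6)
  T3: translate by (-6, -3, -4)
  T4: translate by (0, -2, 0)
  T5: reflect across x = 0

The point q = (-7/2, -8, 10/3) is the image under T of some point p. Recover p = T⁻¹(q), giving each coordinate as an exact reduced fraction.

T1 = [2 0 0 0; 0 -3 0 0; 0 0 -2 0; 0 0 0 1]
T2·T1 = [2 0 0 5; 0 -3 0 -3; 0 0 -2 6; 0 0 0 1]
T3·…·T1 = [2 0 0 -1; 0 -3 0 -6; 0 0 -2 2; 0 0 0 1]
T4·…·T1 = [2 0 0 -1; 0 -3 0 -8; 0 0 -2 2; 0 0 0 1]
T5·…·T1 = [-2 0 0 1; 0 -3 0 -8; 0 0 -2 2; 0 0 0 1]
det M = -12; M⁻¹ = [-1/2 0 0 1/2; 0 -1/3 0 -8/3; 0 0 -1/2 1; 0 0 0 1]
M⁻¹ · (-7/2, -8, 10/3)ᵀ = (9/4, 0, -2/3)ᵀ

p = (9/4, 0, -2/3)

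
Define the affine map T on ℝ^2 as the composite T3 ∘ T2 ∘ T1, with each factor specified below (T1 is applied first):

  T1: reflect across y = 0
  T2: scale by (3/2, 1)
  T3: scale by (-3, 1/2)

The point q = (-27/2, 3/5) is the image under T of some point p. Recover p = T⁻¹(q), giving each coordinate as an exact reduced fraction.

T1 = [1 0 0; 0 -1 0; 0 0 1]
T2·T1 = [3/2 0 0; 0 -1 0; 0 0 1]
T3·…·T1 = [-9/2 0 0; 0 -1/2 0; 0 0 1]
det M = 9/4; M⁻¹ = [-2/9 0 0; 0 -2 0; 0 0 1]
M⁻¹ · (-27/2, 3/5)ᵀ = (3, -6/5)ᵀ

p = (3, -6/5)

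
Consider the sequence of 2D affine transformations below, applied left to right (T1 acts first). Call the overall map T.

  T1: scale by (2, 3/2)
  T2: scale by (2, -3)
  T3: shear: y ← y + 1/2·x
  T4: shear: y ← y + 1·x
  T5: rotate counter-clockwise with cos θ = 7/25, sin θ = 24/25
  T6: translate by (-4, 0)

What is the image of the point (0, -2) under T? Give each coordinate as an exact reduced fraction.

T(p) = (-316/25, 63/25)

T1 scale by (2, 3/2): (0, -2) → (0, -3)
T2 scale by (2, -3): (0, -3) → (0, 9)
T3 shear: y ← y + 1/2·x: (0, 9) → (0, 9)
T4 shear: y ← y + 1·x: (0, 9) → (0, 9)
T5 rotate counter-clockwise with cos θ = 7/25, sin θ = 24/25: (0, 9) → (-216/25, 63/25)
T6 translate by (-4, 0): (-216/25, 63/25) → (-316/25, 63/25)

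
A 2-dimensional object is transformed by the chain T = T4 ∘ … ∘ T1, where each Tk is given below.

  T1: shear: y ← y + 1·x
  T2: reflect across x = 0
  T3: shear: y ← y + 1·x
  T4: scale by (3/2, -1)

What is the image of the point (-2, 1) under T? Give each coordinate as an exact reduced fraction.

T(p) = (3, -1)

T1 shear: y ← y + 1·x: (-2, 1) → (-2, -1)
T2 reflect across x = 0: (-2, -1) → (2, -1)
T3 shear: y ← y + 1·x: (2, -1) → (2, 1)
T4 scale by (3/2, -1): (2, 1) → (3, -1)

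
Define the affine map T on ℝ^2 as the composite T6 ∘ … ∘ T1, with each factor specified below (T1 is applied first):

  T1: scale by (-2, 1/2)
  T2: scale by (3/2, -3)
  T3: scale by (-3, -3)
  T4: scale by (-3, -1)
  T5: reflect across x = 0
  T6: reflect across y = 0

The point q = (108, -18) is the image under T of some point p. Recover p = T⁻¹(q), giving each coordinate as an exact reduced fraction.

p = (4, -4)

T1 = [-2 0 0; 0 1/2 0; 0 0 1]
T2·T1 = [-3 0 0; 0 -3/2 0; 0 0 1]
T3·…·T1 = [9 0 0; 0 9/2 0; 0 0 1]
T4·…·T1 = [-27 0 0; 0 -9/2 0; 0 0 1]
T5·…·T1 = [27 0 0; 0 -9/2 0; 0 0 1]
T6·…·T1 = [27 0 0; 0 9/2 0; 0 0 1]
det M = 243/2; M⁻¹ = [1/27 0 0; 0 2/9 0; 0 0 1]
M⁻¹ · (108, -18)ᵀ = (4, -4)ᵀ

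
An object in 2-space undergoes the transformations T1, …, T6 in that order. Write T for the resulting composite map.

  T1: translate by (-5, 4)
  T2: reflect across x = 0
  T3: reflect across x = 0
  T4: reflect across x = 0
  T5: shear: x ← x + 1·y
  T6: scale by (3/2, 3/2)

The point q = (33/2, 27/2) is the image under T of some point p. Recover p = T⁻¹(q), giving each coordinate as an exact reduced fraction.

T1 = [1 0 -5; 0 1 4; 0 0 1]
T2·T1 = [-1 0 5; 0 1 4; 0 0 1]
T3·…·T1 = [1 0 -5; 0 1 4; 0 0 1]
T4·…·T1 = [-1 0 5; 0 1 4; 0 0 1]
T5·…·T1 = [-1 1 9; 0 1 4; 0 0 1]
T6·…·T1 = [-3/2 3/2 27/2; 0 3/2 6; 0 0 1]
det M = -9/4; M⁻¹ = [-2/3 2/3 5; 0 2/3 -4; 0 0 1]
M⁻¹ · (33/2, 27/2)ᵀ = (3, 5)ᵀ

p = (3, 5)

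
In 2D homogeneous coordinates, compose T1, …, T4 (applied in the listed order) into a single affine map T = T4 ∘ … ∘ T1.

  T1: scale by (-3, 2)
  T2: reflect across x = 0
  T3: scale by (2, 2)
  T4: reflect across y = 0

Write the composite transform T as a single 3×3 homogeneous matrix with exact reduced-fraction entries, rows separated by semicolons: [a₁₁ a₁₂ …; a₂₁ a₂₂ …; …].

T1 = [-3 0 0; 0 2 0; 0 0 1]
T2·T1 = [3 0 0; 0 2 0; 0 0 1]
T3·…·T1 = [6 0 0; 0 4 0; 0 0 1]
T4·…·T1 = [6 0 0; 0 -4 0; 0 0 1]

T = [6 0 0; 0 -4 0; 0 0 1]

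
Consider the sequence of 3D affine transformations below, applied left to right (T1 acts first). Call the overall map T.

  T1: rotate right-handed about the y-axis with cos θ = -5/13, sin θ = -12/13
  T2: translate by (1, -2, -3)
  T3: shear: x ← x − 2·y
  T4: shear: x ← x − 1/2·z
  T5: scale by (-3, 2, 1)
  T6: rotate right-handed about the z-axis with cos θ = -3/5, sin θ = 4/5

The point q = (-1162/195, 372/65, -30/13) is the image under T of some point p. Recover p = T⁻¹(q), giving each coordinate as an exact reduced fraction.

p = (2, 8/3, 3)

T1 = [-5/13 0 -12/13 0; 0 1 0 0; 12/13 0 -5/13 0; 0 0 0 1]
T2·T1 = [-5/13 0 -12/13 1; 0 1 0 -2; 12/13 0 -5/13 -3; 0 0 0 1]
T3·…·T1 = [-5/13 -2 -12/13 5; 0 1 0 -2; 12/13 0 -5/13 -3; 0 0 0 1]
T4·…·T1 = [-11/13 -2 -19/26 13/2; 0 1 0 -2; 12/13 0 -5/13 -3; 0 0 0 1]
T5·…·T1 = [33/13 6 57/26 -39/2; 0 2 0 -4; 12/13 0 -5/13 -3; 0 0 0 1]
T6·…·T1 = [-99/65 -26/5 -171/130 149/10; 132/65 18/5 114/65 -66/5; 12/13 0 -5/13 -3; 0 0 0 1]
det M = -6; M⁻¹ = [3/13 1/3 19/26 41/13; -2/5 -3/10 0 2; 36/65 4/5 -11/13 -3/13; 0 0 0 1]
M⁻¹ · (-1162/195, 372/65, -30/13)ᵀ = (2, 8/3, 3)ᵀ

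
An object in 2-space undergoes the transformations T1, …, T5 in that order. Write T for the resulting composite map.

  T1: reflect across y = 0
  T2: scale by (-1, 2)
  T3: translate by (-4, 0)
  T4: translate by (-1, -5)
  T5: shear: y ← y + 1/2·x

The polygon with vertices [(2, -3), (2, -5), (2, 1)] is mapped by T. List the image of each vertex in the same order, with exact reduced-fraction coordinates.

image vertices: (-7, -5/2), (-7, 3/2), (-7, -21/2)

T1 reflect across y = 0: (2, -3) → (2, 3); (2, -5) → (2, 5); (2, 1) → (2, -1)
T2 scale by (-1, 2): (2, 3) → (-2, 6); (2, 5) → (-2, 10); (2, -1) → (-2, -2)
T3 translate by (-4, 0): (-2, 6) → (-6, 6); (-2, 10) → (-6, 10); (-2, -2) → (-6, -2)
T4 translate by (-1, -5): (-6, 6) → (-7, 1); (-6, 10) → (-7, 5); (-6, -2) → (-7, -7)
T5 shear: y ← y + 1/2·x: (-7, 1) → (-7, -5/2); (-7, 5) → (-7, 3/2); (-7, -7) → (-7, -21/2)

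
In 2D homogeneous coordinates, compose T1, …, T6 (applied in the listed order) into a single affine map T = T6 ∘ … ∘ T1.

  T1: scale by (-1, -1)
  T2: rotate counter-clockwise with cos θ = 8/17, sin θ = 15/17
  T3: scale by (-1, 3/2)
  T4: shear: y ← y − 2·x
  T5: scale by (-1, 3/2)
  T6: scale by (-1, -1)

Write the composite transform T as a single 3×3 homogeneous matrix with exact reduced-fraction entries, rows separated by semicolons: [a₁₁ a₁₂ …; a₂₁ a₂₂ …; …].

T1 = [-1 0 0; 0 -1 0; 0 0 1]
T2·T1 = [-8/17 15/17 0; -15/17 -8/17 0; 0 0 1]
T3·…·T1 = [8/17 -15/17 0; -45/34 -12/17 0; 0 0 1]
T4·…·T1 = [8/17 -15/17 0; -77/34 18/17 0; 0 0 1]
T5·…·T1 = [-8/17 15/17 0; -231/68 27/17 0; 0 0 1]
T6·…·T1 = [8/17 -15/17 0; 231/68 -27/17 0; 0 0 1]

T = [8/17 -15/17 0; 231/68 -27/17 0; 0 0 1]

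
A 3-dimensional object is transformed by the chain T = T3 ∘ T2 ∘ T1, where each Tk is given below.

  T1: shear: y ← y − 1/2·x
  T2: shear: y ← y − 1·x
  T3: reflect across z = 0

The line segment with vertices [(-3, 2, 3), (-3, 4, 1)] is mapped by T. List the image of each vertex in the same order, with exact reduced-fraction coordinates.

image vertices: (-3, 13/2, -3), (-3, 17/2, -1)

T1 shear: y ← y − 1/2·x: (-3, 2, 3) → (-3, 7/2, 3); (-3, 4, 1) → (-3, 11/2, 1)
T2 shear: y ← y − 1·x: (-3, 7/2, 3) → (-3, 13/2, 3); (-3, 11/2, 1) → (-3, 17/2, 1)
T3 reflect across z = 0: (-3, 13/2, 3) → (-3, 13/2, -3); (-3, 17/2, 1) → (-3, 17/2, -1)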